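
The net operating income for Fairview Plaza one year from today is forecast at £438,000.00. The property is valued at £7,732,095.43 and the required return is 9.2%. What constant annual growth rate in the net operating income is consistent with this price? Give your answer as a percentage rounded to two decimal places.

3.54%

P = D₁/(r−g) ⇒ g = r − D₁/P = 0.092 − £438,000.00/£7,732,095.43 = 0.035353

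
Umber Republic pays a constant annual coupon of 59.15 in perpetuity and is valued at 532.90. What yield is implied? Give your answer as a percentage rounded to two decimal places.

P = C/r ⇒ r = C/P = 59.15/532.90 = 0.110996

11.10%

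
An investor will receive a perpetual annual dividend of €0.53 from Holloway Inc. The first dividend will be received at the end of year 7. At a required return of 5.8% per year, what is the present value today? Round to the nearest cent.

Value at end of year 6: C / r = €0.53 / 0.058 = €9.1379
Discount to today: PV = €9.1379 / (1 + 0.058)^6 = €9.1379 / 1.402536 = €6.52

€6.52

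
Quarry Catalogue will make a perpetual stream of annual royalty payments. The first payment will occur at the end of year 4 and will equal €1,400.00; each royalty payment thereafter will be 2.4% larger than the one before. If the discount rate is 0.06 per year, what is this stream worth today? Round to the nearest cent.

Value at end of year 3: C₁ / (r − g) = €1,400.00 / (0.06 − 0.024) = €38,888.8889
Discount to today: PV = €38,888.8889 / (1 + 0.06)^3 = €38,888.8889 / 1.191016 = €32,651.86

€32651.86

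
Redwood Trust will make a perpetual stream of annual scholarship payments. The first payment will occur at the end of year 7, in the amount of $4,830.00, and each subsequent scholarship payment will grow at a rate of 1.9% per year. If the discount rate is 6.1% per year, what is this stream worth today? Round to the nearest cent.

$80613.08

Value at end of year 6: C₁ / (r − g) = $4,830.00 / (0.061 − 0.019) = $115,000.0000
Discount to today: PV = $115,000.0000 / (1 + 0.061)^6 = $115,000.0000 / 1.426567 = $80,613.08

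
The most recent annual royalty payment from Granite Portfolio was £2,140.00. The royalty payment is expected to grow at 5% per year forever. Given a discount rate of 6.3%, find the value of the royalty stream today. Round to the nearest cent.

£172846.15

D₁ = D₀ × (1 + g) = £2,140.00 × 1.05 = £2,247.0000
Growing perpetuity: P = D₁ / (r − g) = £2,247.0000 / (0.063 − 0.05) = £172,846.15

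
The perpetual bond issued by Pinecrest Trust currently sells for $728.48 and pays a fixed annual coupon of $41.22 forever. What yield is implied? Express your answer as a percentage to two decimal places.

5.66%

P = C/r ⇒ r = C/P = $41.22/$728.48 = 0.056584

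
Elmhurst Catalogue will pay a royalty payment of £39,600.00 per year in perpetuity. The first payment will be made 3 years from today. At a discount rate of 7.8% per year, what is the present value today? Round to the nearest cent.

£436880.90

Value at end of year 2: C / r = £39,600.00 / 0.078 = £507,692.3077
Discount to today: PV = £507,692.3077 / (1 + 0.078)^2 = £507,692.3077 / 1.162084 = £436,880.90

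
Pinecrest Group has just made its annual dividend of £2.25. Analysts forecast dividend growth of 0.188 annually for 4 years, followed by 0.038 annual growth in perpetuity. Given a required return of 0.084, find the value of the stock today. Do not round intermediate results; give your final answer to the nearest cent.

£84.62

D_1 = 2.67300
D_2 = 3.17552
D_3 = 3.77252
D_4 = 4.48176
Terminal value at year 4: TV = D_4×(1+g_2)/(r−g_2) = 4.65206/0.046 = 101.13182
P_0 = D_1/(1+r)^1 + D_2/(1+r)^2 + D_3/(1+r)^3 + D_4/(1+r)^4 + TV/(1+r)^4
    = 2.46587 + 2.70244 + 2.96172 + 3.24587 + 73.24377 = 84.61967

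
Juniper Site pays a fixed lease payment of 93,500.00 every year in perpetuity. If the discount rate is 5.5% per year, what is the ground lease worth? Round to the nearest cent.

Level perpetuity: PV = C / r = 93,500.00 / 0.055 = 1,700,000.00

1700000.00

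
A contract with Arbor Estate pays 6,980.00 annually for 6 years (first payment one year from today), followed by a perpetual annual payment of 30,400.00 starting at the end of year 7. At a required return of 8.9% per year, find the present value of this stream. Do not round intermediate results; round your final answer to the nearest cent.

PV of 6-year annuity: 6,980.00 × [1 − (1+0.089)^−6] / 0.089 = 31405.28675
Perpetuity value at year 6: 30,400.00 / 0.089 = 341573.03371
PV of perpetuity: 341573.03371 / (1+0.089)^6 = 204793.56135
Total PV = 31405.28675 + 204793.56135 = 236198.84810

236198.85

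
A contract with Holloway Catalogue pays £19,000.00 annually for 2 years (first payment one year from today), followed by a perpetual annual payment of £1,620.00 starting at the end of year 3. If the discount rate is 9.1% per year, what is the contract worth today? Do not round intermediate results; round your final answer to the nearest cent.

PV of 2-year annuity: £19,000.00 × [1 − (1+0.091)^−2] / 0.091 = 33377.83263
Perpetuity value at year 2: £1,620.00 / 0.091 = 17802.19780
PV of perpetuity: 17802.19780 / (1+0.091)^2 = 14956.29839
Total PV = 33377.83263 + 14956.29839 = 48334.13102

£48334.13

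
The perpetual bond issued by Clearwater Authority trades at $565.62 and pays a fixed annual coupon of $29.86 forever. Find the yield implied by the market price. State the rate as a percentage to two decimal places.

5.28%

P = C/r ⇒ r = C/P = $29.86/$565.62 = 0.052792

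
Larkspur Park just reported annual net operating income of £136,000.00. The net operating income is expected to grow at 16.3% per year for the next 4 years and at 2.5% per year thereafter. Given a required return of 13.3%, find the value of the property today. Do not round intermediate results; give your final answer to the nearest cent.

£2013950.54

D_1 = 158168.00000
D_2 = 183949.38400
D_3 = 213933.13359
D_4 = 248804.23437
Terminal value at year 4: TV = D_4×(1+g_2)/(r−g_2) = 255024.34023/0.108 = 2361336.48358
P_0 = D_1/(1+r)^1 + D_2/(1+r)^2 + D_3/(1+r)^3 + D_4/(1+r)^4 + TV/(1+r)^4
    = 139601.05914 + 143297.46847 + 147091.75272 + 150986.50345 + 1432973.75960 = 2013950.54337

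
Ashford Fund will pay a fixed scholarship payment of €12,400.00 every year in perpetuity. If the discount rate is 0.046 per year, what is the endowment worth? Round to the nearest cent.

Level perpetuity: PV = C / r = €12,400.00 / 0.046 = €269,565.22

€269565.22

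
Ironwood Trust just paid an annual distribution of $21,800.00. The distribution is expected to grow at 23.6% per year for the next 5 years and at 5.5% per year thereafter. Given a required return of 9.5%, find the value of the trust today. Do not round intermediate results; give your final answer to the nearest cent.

$1212658.83

D_1 = 26944.80000
D_2 = 33303.77280
D_3 = 41163.46318
D_4 = 50878.04049
D_5 = 62885.25805
Terminal value at year 5: TV = D_5×(1+g_2)/(r−g_2) = 66343.94724/0.04 = 1658598.68100
P_0 = D_1/(1+r)^1 + D_2/(1+r)^2 + D_3/(1+r)^3 + D_4/(1+r)^4 + D_5/(1+r)^5 + TV/(1+r)^5
    = 24607.12329 + 27775.71177 + 31352.31027 + 35389.45707 + 39946.45565 + 1053587.76777 = 1212658.82581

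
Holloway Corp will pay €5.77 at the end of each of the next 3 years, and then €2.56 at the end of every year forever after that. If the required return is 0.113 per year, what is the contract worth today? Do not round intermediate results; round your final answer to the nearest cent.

PV of 3-year annuity: €5.77 × [1 − (1+0.113)^−3] / 0.113 = 14.02699
Perpetuity value at year 3: €2.56 / 0.113 = 22.65487
PV of perpetuity: 22.65487 / (1+0.113)^3 = 16.43146
Total PV = 14.02699 + 16.43146 = 30.45844

€30.46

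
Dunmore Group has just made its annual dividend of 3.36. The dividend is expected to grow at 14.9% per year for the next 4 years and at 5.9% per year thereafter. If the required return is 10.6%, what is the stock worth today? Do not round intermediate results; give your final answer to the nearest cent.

D_1 = 3.86064
D_2 = 4.43588
D_3 = 5.09682
D_4 = 5.85625
Terminal value at year 4: TV = D_4×(1+g_2)/(r−g_2) = 6.20177/0.047 = 131.95246
P_0 = D_1/(1+r)^1 + D_2/(1+r)^2 + D_3/(1+r)^3 + D_4/(1+r)^4 + TV/(1+r)^4
    = 3.49063 + 3.62634 + 3.76733 + 3.91380 + 88.18546 = 102.98357

102.98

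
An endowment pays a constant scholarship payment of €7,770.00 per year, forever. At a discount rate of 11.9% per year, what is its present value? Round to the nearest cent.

Level perpetuity: PV = C / r = €7,770.00 / 0.119 = €65,294.12

€65294.12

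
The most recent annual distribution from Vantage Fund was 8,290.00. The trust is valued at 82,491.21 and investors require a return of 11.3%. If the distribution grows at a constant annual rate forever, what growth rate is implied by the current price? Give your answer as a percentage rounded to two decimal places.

P = D₀(1+g)/(r−g) ⇒ P(r−g) = D₀(1+g) ⇒ g(P+D₀) = P·r − D₀
g = (P·r − D₀)/(P + D₀) = (82,491.21×0.113 − 8,290.00) / (82,491.21 + 8,290.00) = 0.011363

1.14%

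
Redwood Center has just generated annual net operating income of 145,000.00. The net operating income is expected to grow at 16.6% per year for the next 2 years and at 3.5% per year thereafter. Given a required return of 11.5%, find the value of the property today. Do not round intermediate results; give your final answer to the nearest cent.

D_1 = 169070.00000
D_2 = 197135.62000
Terminal value at year 2: TV = D_2×(1+g_2)/(r−g_2) = 204035.36670/0.08 = 2550442.08375
P_0 = D_1/(1+r)^1 + D_2/(1+r)^2 + TV/(1+r)^2
    = 151632.28700 + 158567.93420 + 2051472.64876 = 2361672.86996

2361672.87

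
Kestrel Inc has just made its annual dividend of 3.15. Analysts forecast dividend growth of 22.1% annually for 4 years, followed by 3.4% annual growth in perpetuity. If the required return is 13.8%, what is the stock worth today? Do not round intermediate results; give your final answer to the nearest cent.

D_1 = 3.84615
D_2 = 4.69615
D_3 = 5.73400
D_4 = 7.00121
Terminal value at year 4: TV = D_4×(1+g_2)/(r−g_2) = 7.23925/0.104 = 69.60820
P_0 = D_1/(1+r)^1 + D_2/(1+r)^2 + D_3/(1+r)^3 + D_4/(1+r)^4 + TV/(1+r)^4
    = 3.37975 + 3.62625 + 3.89073 + 4.17450 + 41.50413 = 56.57535

56.58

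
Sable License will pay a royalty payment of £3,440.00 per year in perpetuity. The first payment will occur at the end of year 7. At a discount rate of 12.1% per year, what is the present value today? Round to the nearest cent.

£14326.48

Value at end of year 6: C / r = £3,440.00 / 0.121 = £28,429.7521
Discount to today: PV = £28,429.7521 / (1 + 0.121)^6 = £28,429.7521 / 1.984420 = £14,326.48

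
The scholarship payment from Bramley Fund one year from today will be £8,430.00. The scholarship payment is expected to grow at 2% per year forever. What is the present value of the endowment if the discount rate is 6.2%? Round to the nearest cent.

Growing perpetuity: P = D₁ / (r − g) = £8,430.0000 / (0.062 − 0.02) = £200,714.29

£200714.29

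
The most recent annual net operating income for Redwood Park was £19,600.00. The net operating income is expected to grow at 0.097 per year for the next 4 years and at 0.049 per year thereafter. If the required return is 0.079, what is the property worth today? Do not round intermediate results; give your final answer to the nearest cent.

D_1 = 21501.20000
D_2 = 23586.81640
D_3 = 25874.73759
D_4 = 28384.58714
Terminal value at year 4: TV = D_4×(1+g_2)/(r−g_2) = 29775.43191/0.03 = 992514.39689
P_0 = D_1/(1+r)^1 + D_2/(1+r)^2 + D_3/(1+r)^3 + D_4/(1+r)^4 + TV/(1+r)^4
    = 19926.96942 + 20259.39337 + 20597.36286 + 20940.97040 + 732235.93166 = 813960.62771

£813960.63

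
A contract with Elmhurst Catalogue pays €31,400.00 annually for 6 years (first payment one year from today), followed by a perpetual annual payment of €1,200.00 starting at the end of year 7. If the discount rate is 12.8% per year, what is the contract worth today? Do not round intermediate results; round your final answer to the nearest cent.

€130776.40

PV of 6-year annuity: €31,400.00 × [1 − (1+0.128)^−6] / 0.128 = 126225.30099
Perpetuity value at year 6: €1,200.00 / 0.128 = 9375.00000
PV of perpetuity: 9375.00000 / (1+0.128)^6 = 4551.10315
Total PV = 126225.30099 + 4551.10315 = 130776.40414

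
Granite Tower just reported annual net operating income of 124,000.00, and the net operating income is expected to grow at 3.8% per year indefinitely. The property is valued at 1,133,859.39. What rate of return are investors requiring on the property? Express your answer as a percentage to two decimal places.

15.15%

D₁ = 124,000.00 × 1.038 = 128,712.0000
P = D₁/(r − g) ⇒ r = D₁/P + g = 128,712.0000/1,133,859.39 + 0.038 = 0.113517 + 0.038 = 0.151517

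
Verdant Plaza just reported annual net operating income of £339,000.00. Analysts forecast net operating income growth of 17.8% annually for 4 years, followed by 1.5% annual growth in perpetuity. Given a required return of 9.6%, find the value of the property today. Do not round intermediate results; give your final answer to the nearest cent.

D_1 = 399342.00000
D_2 = 470424.87600
D_3 = 554160.50393
D_4 = 652801.07363
Terminal value at year 4: TV = D_4×(1+g_2)/(r−g_2) = 662593.08973/0.081 = 8180161.60162
P_0 = D_1/(1+r)^1 + D_2/(1+r)^2 + D_3/(1+r)^3 + D_4/(1+r)^4 + TV/(1+r)^4
    = 364363.13869 + 391623.88446 + 420924.21159 + 452416.71647 + 5669172.43475 = 7298500.38595

£7298500.39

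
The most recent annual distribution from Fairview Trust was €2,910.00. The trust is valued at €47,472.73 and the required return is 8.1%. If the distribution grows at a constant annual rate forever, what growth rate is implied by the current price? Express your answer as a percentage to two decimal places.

1.86%

P = D₀(1+g)/(r−g) ⇒ P(r−g) = D₀(1+g) ⇒ g(P+D₀) = P·r − D₀
g = (P·r − D₀)/(P + D₀) = (€47,472.73×0.081 − €2,910.00) / (€47,472.73 + €2,910.00) = 0.018564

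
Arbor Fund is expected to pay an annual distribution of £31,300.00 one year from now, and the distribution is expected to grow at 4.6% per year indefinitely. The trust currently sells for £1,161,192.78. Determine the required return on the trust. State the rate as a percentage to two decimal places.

P = D₁/(r − g) ⇒ r = D₁/P + g = £31,300.0000/£1,161,192.78 + 0.046 = 0.026955 + 0.046 = 0.072955

7.30%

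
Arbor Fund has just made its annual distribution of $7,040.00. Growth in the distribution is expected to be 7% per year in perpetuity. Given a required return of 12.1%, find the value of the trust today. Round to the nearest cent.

D₁ = D₀ × (1 + g) = $7,040.00 × 1.07 = $7,532.8000
Growing perpetuity: P = D₁ / (r − g) = $7,532.8000 / (0.121 − 0.07) = $147,701.96

$147701.96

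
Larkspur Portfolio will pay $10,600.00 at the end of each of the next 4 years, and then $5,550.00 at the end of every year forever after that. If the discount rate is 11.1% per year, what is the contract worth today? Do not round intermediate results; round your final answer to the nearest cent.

$65633.96

PV of 4-year annuity: $10,600.00 × [1 − (1+0.111)^−4] / 0.111 = 32815.83280
Perpetuity value at year 4: $5,550.00 / 0.111 = 50000.00000
PV of perpetuity: 50000.00000 / (1+0.111)^4 = 32818.12528
Total PV = 32815.83280 + 32818.12528 = 65633.95808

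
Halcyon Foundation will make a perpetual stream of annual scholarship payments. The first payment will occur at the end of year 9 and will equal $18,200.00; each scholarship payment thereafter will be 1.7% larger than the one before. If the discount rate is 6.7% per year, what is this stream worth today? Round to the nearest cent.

$216663.64

Value at end of year 8: C₁ / (r − g) = $18,200.00 / (0.067 − 0.017) = $364,000.0000
Discount to today: PV = $364,000.0000 / (1 + 0.067)^8 = $364,000.0000 / 1.680023 = $216,663.64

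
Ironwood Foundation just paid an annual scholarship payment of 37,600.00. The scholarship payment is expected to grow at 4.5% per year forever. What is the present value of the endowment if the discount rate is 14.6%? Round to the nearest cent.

D₁ = D₀ × (1 + g) = 37,600.00 × 1.045 = 39,292.0000
Growing perpetuity: P = D₁ / (r − g) = 39,292.0000 / (0.146 − 0.045) = 389,029.70

389029.70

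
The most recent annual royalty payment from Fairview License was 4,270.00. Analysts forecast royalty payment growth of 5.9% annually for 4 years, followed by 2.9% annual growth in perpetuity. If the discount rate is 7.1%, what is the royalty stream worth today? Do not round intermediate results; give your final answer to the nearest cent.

116611.49

D_1 = 4521.93000
D_2 = 4788.72387
D_3 = 5071.25858
D_4 = 5370.46283
Terminal value at year 4: TV = D_4×(1+g_2)/(r−g_2) = 5526.20626/0.042 = 131576.33944
P_0 = D_1/(1+r)^1 + D_2/(1+r)^2 + D_3/(1+r)^3 + D_4/(1+r)^4 + TV/(1+r)^4
    = 4222.15686 + 4174.84978 + 4128.07275 + 4081.81984 + 100004.58605 = 116611.48529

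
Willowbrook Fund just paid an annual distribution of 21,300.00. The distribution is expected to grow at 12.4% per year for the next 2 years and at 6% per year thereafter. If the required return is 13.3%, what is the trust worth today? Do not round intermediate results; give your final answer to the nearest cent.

346487.28

D_1 = 23941.20000
D_2 = 26909.90880
Terminal value at year 2: TV = D_2×(1+g_2)/(r−g_2) = 28524.50333/0.073 = 390746.62093
P_0 = D_1/(1+r)^1 + D_2/(1+r)^2 + TV/(1+r)^2
    = 21130.80318 + 20962.95037 + 304393.52595 = 346487.27950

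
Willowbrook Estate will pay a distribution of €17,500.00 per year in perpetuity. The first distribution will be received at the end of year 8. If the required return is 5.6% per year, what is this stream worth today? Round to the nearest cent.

Value at end of year 7: C / r = €17,500.00 / 0.056 = €312,500.0000
Discount to today: PV = €312,500.0000 / (1 + 0.056)^7 = €312,500.0000 / 1.464359 = €213,404.02

€213404.02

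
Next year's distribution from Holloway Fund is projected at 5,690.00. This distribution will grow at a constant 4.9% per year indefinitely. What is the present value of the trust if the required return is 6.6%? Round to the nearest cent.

Growing perpetuity: P = D₁ / (r − g) = 5,690.0000 / (0.066 − 0.049) = 334,705.88

334705.88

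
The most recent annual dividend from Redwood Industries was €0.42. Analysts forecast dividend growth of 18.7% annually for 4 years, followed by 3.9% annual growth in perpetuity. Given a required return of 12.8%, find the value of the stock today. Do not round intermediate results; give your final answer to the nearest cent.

€7.92

D_1 = 0.49854
D_2 = 0.59177
D_3 = 0.70243
D_4 = 0.83378
Terminal value at year 4: TV = D_4×(1+g_2)/(r−g_2) = 0.86630/0.089 = 9.73369
P_0 = D_1/(1+r)^1 + D_2/(1+r)^2 + D_3/(1+r)^3 + D_4/(1+r)^4 + TV/(1+r)^4
    = 0.44197 + 0.46509 + 0.48941 + 0.51501 + 6.01231 = 7.92378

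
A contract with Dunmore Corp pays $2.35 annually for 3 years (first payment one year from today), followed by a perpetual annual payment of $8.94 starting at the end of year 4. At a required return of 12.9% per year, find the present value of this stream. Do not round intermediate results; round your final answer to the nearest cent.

$53.72

PV of 3-year annuity: $2.35 × [1 − (1+0.129)^−3] / 0.129 = 5.55814
Perpetuity value at year 3: $8.94 / 0.129 = 69.30233
PV of perpetuity: 69.30233 / (1+0.129)^3 = 48.15773
Total PV = 5.55814 + 48.15773 = 53.71587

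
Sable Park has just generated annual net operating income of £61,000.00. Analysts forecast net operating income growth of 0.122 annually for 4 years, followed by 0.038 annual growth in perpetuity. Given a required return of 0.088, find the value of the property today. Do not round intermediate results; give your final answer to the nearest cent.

D_1 = 68442.00000
D_2 = 76791.92400
D_3 = 86160.53873
D_4 = 96672.12445
Terminal value at year 4: TV = D_4×(1+g_2)/(r−g_2) = 100345.66518/0.05 = 2006913.30364
P_0 = D_1/(1+r)^1 + D_2/(1+r)^2 + D_3/(1+r)^3 + D_4/(1+r)^4 + TV/(1+r)^4
    = 62906.25000 + 64872.07031 + 66899.32251 + 68989.92634 + 1432230.87078 = 1695898.43994

£1695898.44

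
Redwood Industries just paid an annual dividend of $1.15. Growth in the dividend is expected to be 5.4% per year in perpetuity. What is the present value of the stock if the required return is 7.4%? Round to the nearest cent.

D₁ = D₀ × (1 + g) = $1.15 × 1.054 = $1.2121
Growing perpetuity: P = D₁ / (r − g) = $1.2121 / (0.074 − 0.054) = $60.61

$60.61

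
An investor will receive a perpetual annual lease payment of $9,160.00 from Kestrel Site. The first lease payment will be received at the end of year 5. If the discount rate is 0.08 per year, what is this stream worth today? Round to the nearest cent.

Value at end of year 4: C / r = $9,160.00 / 0.08 = $114,500.0000
Discount to today: PV = $114,500.0000 / (1 + 0.08)^4 = $114,500.0000 / 1.360489 = $84,160.92

$84160.92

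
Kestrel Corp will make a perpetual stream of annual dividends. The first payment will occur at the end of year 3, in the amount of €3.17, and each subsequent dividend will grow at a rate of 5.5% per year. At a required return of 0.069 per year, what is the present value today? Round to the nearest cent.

€198.14

Value at end of year 2: C₁ / (r − g) = €3.17 / (0.069 − 0.055) = €226.4286
Discount to today: PV = €226.4286 / (1 + 0.069)^2 = €226.4286 / 1.142761 = €198.14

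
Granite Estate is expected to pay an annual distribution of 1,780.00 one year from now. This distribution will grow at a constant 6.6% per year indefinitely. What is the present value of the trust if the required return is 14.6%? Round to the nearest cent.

Growing perpetuity: P = D₁ / (r − g) = 1,780.0000 / (0.146 − 0.066) = 22,250.00

22250.00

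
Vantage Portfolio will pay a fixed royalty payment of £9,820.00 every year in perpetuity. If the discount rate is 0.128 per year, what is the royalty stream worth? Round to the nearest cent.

Level perpetuity: PV = C / r = £9,820.00 / 0.128 = £76,718.75

£76718.75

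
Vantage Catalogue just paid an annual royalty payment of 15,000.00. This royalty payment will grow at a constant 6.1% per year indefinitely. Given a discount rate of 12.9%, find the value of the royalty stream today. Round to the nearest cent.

234044.12

D₁ = D₀ × (1 + g) = 15,000.00 × 1.061 = 15,915.0000
Growing perpetuity: P = D₁ / (r − g) = 15,915.0000 / (0.129 − 0.061) = 234,044.12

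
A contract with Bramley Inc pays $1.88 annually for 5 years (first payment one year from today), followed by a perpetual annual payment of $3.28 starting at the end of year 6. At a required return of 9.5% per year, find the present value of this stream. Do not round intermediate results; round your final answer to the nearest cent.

$29.15

PV of 5-year annuity: $1.88 × [1 − (1+0.095)^−5] / 0.095 = 7.21865
Perpetuity value at year 5: $3.28 / 0.095 = 34.52632
PV of perpetuity: 34.52632 / (1+0.095)^5 = 21.93207
Total PV = 7.21865 + 21.93207 = 29.15072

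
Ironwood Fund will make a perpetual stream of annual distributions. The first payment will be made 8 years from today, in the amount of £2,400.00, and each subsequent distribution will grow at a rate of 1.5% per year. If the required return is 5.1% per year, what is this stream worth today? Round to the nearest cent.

£47064.10

Value at end of year 7: C₁ / (r − g) = £2,400.00 / (0.051 − 0.015) = £66,666.6667
Discount to today: PV = £66,666.6667 / (1 + 0.051)^7 = £66,666.6667 / 1.416508 = £47,064.10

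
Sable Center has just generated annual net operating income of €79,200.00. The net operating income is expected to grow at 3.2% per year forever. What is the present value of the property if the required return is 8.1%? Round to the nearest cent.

€1668048.98

D₁ = D₀ × (1 + g) = €79,200.00 × 1.032 = €81,734.4000
Growing perpetuity: P = D₁ / (r − g) = €81,734.4000 / (0.081 − 0.032) = €1,668,048.98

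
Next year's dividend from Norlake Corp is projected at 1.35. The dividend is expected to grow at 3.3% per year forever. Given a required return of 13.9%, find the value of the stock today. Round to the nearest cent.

12.74

Growing perpetuity: P = D₁ / (r − g) = 1.3500 / (0.139 − 0.033) = 12.74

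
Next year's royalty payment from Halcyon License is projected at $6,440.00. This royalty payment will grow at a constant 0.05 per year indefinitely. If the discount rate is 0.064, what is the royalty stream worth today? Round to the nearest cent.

Growing perpetuity: P = D₁ / (r − g) = $6,440.0000 / (0.064 − 0.05) = $460,000.00

$460000.00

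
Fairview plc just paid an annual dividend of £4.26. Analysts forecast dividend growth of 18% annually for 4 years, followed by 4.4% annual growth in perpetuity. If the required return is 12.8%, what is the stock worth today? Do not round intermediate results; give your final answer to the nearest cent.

D_1 = 5.02680
D_2 = 5.93162
D_3 = 6.99932
D_4 = 8.25919
Terminal value at year 4: TV = D_4×(1+g_2)/(r−g_2) = 8.62260/0.084 = 102.64997
P_0 = D_1/(1+r)^1 + D_2/(1+r)^2 + D_3/(1+r)^3 + D_4/(1+r)^4 + TV/(1+r)^4
    = 4.45638 + 4.66182 + 4.87673 + 5.10154 + 63.40484 = 82.50131

£82.50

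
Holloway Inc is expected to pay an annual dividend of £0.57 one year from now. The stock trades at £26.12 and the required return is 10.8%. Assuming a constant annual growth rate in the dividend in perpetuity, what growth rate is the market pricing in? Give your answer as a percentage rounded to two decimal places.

P = D₁/(r−g) ⇒ g = r − D₁/P = 0.108 − £0.57/£26.12 = 0.086178

8.62%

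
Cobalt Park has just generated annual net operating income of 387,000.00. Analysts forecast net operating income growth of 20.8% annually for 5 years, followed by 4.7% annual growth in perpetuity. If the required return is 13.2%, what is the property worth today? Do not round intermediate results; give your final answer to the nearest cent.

8958347.97

D_1 = 467496.00000
D_2 = 564735.16800
D_3 = 682200.08294
D_4 = 824097.70020
D_5 = 995510.02184
Terminal value at year 5: TV = D_5×(1+g_2)/(r−g_2) = 1042298.99286/0.085 = 12262341.09251
P_0 = D_1/(1+r)^1 + D_2/(1+r)^2 + D_3/(1+r)^3 + D_4/(1+r)^4 + D_5/(1+r)^5 + TV/(1+r)^5
    = 412982.33216 + 440709.06117 + 470297.30203 + 501872.03255 + 535566.62131 + 6596920.61776 = 8958347.96696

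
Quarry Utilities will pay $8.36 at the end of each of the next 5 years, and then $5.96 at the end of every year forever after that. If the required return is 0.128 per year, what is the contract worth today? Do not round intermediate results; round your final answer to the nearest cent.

PV of 5-year annuity: $8.36 × [1 − (1+0.128)^−5] / 0.128 = 29.54811
Perpetuity value at year 5: $5.96 / 0.128 = 46.56250
PV of perpetuity: 46.56250 / (1+0.128)^5 = 25.49710
Total PV = 29.54811 + 25.49710 = 55.04521

$55.05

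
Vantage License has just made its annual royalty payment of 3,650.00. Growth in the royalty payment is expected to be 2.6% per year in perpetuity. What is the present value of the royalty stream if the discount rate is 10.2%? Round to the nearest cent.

D₁ = D₀ × (1 + g) = 3,650.00 × 1.026 = 3,744.9000
Growing perpetuity: P = D₁ / (r − g) = 3,744.9000 / (0.102 − 0.026) = 49,275.00

49275.00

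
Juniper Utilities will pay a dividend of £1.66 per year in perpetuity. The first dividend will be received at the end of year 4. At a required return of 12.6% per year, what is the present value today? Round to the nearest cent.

£9.23

Value at end of year 3: C / r = £1.66 / 0.126 = £13.1746
Discount to today: PV = £13.1746 / (1 + 0.126)^3 = £13.1746 / 1.427628 = £9.23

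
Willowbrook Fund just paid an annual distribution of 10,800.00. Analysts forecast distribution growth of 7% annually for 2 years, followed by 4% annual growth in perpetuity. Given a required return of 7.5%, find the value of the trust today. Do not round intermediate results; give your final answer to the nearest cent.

339385.51

D_1 = 11556.00000
D_2 = 12364.92000
Terminal value at year 2: TV = D_2×(1+g_2)/(r−g_2) = 12859.51680/0.035 = 367414.76571
P_0 = D_1/(1+r)^1 + D_2/(1+r)^2 + TV/(1+r)^2
    = 10749.76744 + 10699.76852 + 317935.97898 = 339385.51495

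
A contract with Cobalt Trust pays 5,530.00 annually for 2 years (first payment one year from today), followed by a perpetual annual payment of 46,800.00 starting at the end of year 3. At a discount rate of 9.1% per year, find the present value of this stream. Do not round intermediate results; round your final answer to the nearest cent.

PV of 2-year annuity: 5,530.00 × [1 − (1+0.091)^−2] / 0.091 = 9714.70602
Perpetuity value at year 2: 46,800.00 / 0.091 = 514285.71429
PV of perpetuity: 514285.71429 / (1+0.091)^2 = 432070.84234
Total PV = 9714.70602 + 432070.84234 = 441785.54836

441785.55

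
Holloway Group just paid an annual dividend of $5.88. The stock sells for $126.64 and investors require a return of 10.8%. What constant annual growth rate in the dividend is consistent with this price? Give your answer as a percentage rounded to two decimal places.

P = D₀(1+g)/(r−g) ⇒ P(r−g) = D₀(1+g) ⇒ g(P+D₀) = P·r − D₀
g = (P·r − D₀)/(P + D₀) = ($126.64×0.108 − $5.88) / ($126.64 + $5.88) = 0.058837

5.88%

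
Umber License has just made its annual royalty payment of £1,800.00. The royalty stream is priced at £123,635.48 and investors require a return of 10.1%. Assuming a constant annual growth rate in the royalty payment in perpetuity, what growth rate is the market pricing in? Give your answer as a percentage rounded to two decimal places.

8.52%

P = D₀(1+g)/(r−g) ⇒ P(r−g) = D₀(1+g) ⇒ g(P+D₀) = P·r − D₀
g = (P·r − D₀)/(P + D₀) = (£123,635.48×0.101 − £1,800.00) / (£123,635.48 + £1,800.00) = 0.085201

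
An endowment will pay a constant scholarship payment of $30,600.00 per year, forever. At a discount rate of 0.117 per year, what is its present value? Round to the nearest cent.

Level perpetuity: PV = C / r = $30,600.00 / 0.117 = $261,538.46

$261538.46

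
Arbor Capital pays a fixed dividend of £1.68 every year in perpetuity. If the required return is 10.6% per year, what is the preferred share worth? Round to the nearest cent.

Level perpetuity: PV = C / r = £1.68 / 0.106 = £15.85

£15.85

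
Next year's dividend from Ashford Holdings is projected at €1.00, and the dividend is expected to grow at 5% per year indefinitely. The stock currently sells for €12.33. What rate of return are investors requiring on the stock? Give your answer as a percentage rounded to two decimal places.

13.11%

P = D₁/(r − g) ⇒ r = D₁/P + g = €1.0000/€12.33 + 0.05 = 0.081103 + 0.05 = 0.131103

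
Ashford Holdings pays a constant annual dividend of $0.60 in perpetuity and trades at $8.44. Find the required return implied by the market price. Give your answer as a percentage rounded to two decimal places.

P = C/r ⇒ r = C/P = $0.60/$8.44 = 0.071090

7.11%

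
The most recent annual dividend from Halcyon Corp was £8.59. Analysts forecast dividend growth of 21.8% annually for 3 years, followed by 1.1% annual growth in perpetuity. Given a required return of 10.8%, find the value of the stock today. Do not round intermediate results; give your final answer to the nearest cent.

£150.16

D_1 = 10.46262
D_2 = 12.74347
D_3 = 15.52155
Terminal value at year 3: TV = D_3×(1+g_2)/(r−g_2) = 15.69228/0.097 = 161.77613
P_0 = D_1/(1+r)^1 + D_2/(1+r)^2 + D_3/(1+r)^3 + TV/(1+r)^3
    = 9.44280 + 10.38026 + 11.41079 + 118.93103 = 150.16488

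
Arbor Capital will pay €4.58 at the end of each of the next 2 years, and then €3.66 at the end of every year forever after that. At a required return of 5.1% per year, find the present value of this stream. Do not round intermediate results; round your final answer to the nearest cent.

€73.47

PV of 2-year annuity: €4.58 × [1 − (1+0.051)^−2] / 0.051 = 8.50405
Perpetuity value at year 2: €3.66 / 0.051 = 71.76471
PV of perpetuity: 71.76471 / (1+0.051)^2 = 64.96889
Total PV = 8.50405 + 64.96889 = 73.47294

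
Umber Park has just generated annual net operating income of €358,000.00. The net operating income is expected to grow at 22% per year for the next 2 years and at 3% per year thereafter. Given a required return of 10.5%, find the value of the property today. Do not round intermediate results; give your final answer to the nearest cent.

D_1 = 436760.00000
D_2 = 532847.20000
Terminal value at year 2: TV = D_2×(1+g_2)/(r−g_2) = 548832.61600/0.075 = 7317768.21333
P_0 = D_1/(1+r)^1 + D_2/(1+r)^2 + TV/(1+r)^2
    = 395257.91855 + 436393.35804 + 5993135.45041 = 6824786.72700

€6824786.73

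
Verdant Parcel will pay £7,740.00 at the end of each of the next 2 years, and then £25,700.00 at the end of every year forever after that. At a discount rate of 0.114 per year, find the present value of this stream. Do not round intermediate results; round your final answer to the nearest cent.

£194844.27

PV of 2-year annuity: £7,740.00 × [1 − (1+0.114)^−2] / 0.114 = 13184.86119
Perpetuity value at year 2: £25,700.00 / 0.114 = 225438.59649
PV of perpetuity: 225438.59649 / (1+0.114)^2 = 181659.40623
Total PV = 13184.86119 + 181659.40623 = 194844.26742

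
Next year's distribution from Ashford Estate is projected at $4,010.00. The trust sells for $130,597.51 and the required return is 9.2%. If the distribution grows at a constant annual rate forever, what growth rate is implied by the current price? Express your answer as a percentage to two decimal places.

6.13%

P = D₁/(r−g) ⇒ g = r − D₁/P = 0.092 − $4,010.00/$130,597.51 = 0.061295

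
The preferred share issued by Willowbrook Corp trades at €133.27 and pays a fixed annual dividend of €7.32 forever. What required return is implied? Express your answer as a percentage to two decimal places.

P = C/r ⇒ r = C/P = €7.32/€133.27 = 0.054926

5.49%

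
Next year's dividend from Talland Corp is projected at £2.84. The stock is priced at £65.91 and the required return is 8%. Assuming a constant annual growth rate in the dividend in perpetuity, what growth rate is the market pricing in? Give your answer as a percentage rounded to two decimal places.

3.69%

P = D₁/(r−g) ⇒ g = r − D₁/P = 0.08 − £2.84/£65.91 = 0.036911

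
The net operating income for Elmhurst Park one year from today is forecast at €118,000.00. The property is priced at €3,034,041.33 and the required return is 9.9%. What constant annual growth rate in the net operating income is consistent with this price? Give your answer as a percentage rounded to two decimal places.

P = D₁/(r−g) ⇒ g = r − D₁/P = 0.099 − €118,000.00/€3,034,041.33 = 0.060108

6.01%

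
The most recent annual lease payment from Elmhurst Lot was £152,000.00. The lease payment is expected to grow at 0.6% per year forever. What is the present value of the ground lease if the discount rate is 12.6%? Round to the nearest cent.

£1274266.67

D₁ = D₀ × (1 + g) = £152,000.00 × 1.006 = £152,912.0000
Growing perpetuity: P = D₁ / (r − g) = £152,912.0000 / (0.126 − 0.006) = £1,274,266.67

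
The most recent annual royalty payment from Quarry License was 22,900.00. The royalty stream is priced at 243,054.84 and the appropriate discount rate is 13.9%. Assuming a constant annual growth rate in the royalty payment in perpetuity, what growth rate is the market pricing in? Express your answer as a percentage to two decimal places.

4.09%

P = D₀(1+g)/(r−g) ⇒ P(r−g) = D₀(1+g) ⇒ g(P+D₀) = P·r − D₀
g = (P·r − D₀)/(P + D₀) = (243,054.84×0.139 − 22,900.00) / (243,054.84 + 22,900.00) = 0.040927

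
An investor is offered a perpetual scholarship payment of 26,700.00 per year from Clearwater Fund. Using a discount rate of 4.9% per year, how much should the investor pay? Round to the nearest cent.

544897.96

Level perpetuity: PV = C / r = 26,700.00 / 0.049 = 544,897.96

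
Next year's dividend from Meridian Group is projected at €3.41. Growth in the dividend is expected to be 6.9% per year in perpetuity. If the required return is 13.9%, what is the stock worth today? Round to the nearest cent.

Growing perpetuity: P = D₁ / (r − g) = €3.4100 / (0.139 − 0.069) = €48.71

€48.71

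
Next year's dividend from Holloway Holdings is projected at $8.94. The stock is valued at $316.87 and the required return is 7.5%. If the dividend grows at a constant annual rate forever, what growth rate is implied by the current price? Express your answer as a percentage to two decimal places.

P = D₁/(r−g) ⇒ g = r − D₁/P = 0.075 − $8.94/$316.87 = 0.046787

4.68%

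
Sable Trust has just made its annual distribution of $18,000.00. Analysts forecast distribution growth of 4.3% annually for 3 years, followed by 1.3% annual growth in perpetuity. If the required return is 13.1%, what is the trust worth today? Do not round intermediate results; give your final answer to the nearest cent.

D_1 = 18774.00000
D_2 = 19581.28200
D_3 = 20423.27713
Terminal value at year 3: TV = D_3×(1+g_2)/(r−g_2) = 20688.77973/0.118 = 175328.64177
P_0 = D_1/(1+r)^1 + D_2/(1+r)^2 + D_3/(1+r)^3 + TV/(1+r)^3
    = 16599.46950 + 15307.91042 + 14116.84400 + 121189.51674 = 167213.74066

$167213.74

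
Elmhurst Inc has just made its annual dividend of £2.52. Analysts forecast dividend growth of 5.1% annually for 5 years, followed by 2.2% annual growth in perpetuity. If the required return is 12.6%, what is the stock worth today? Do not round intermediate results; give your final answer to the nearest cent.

D_1 = 2.64852
D_2 = 2.78359
D_3 = 2.92556
D_4 = 3.07476
D_5 = 3.23157
Terminal value at year 5: TV = D_5×(1+g_2)/(r−g_2) = 3.30267/0.104 = 31.75643
P_0 = D_1/(1+r)^1 + D_2/(1+r)^2 + D_3/(1+r)^3 + D_4/(1+r)^4 + D_5/(1+r)^5 + TV/(1+r)^5
    = 2.35215 + 2.19548 + 2.04924 + 1.91275 + 1.78535 + 17.54445 = 27.83941

£27.84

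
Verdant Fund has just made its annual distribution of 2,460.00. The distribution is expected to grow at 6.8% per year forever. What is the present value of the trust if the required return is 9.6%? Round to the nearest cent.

D₁ = D₀ × (1 + g) = 2,460.00 × 1.068 = 2,627.2800
Growing perpetuity: P = D₁ / (r − g) = 2,627.2800 / (0.096 − 0.068) = 93,831.43

93831.43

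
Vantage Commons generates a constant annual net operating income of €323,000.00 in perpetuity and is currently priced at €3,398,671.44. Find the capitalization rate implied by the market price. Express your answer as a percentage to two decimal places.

P = C/r ⇒ r = C/P = €323,000.00/€3,398,671.44 = 0.095037

9.50%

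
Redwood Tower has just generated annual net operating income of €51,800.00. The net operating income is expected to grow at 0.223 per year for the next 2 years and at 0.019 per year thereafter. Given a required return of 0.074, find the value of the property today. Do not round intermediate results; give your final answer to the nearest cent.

D_1 = 63351.40000
D_2 = 77478.76220
Terminal value at year 2: TV = D_2×(1+g_2)/(r−g_2) = 78950.85868/0.055 = 1435470.15785
P_0 = D_1/(1+r)^1 + D_2/(1+r)^2 + TV/(1+r)^2
    = 58986.40596 + 67169.80865 + 1244473.36386 = 1370629.57847

€1370629.58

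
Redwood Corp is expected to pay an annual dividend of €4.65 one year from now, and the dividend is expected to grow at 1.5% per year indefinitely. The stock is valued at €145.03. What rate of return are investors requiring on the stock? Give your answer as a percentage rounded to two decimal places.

P = D₁/(r − g) ⇒ r = D₁/P + g = €4.6500/€145.03 + 0.015 = 0.032062 + 0.015 = 0.047062

4.71%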